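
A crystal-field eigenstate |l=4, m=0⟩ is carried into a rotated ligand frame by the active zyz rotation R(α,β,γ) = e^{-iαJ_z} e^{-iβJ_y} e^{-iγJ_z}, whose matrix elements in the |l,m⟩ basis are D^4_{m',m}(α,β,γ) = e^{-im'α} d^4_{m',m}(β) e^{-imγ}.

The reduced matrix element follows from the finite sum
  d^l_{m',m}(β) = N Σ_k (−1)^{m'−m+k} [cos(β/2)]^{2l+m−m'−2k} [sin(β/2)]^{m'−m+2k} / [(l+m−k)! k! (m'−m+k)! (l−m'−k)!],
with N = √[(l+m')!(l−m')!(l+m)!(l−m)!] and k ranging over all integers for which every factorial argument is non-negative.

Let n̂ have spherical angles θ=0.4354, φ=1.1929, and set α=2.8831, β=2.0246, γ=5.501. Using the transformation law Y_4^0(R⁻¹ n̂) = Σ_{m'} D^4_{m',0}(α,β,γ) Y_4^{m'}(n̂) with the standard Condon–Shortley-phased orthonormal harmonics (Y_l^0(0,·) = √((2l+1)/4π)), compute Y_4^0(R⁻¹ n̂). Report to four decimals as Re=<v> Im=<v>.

Re=-0.1623 Im=0.0000

Need the full column D^4_{m',0} for m'=−4..4 at α=2.8831, β=2.0246, γ=5.5010.
cos(β/2)=0.529912, sin(β/2)=0.848053
d^4_{-4,0}: single k=4 term ⇒ +0.341236;  D = +0.174512-0.293236i
d^4_{-3,0}: k∈[3..4] ⇒ +0.301543 -0.772305 = -0.470762;  D = +0.336165-0.329560i
d^4_{-2,0}: k∈[2..4] ⇒ +0.151073 -1.031800 +0.990982 = +0.110255;  D = +0.095846-0.054495i
d^4_{-1,0}: k∈[1..4] ⇒ +0.044500 -0.683836 +1.751424 -0.747617 = +0.364471;  D = -0.352362+0.093167i
d^4_{0,0}: k∈[0..4] ⇒ +0.006218 -0.254792 +1.468277 -1.671339 +0.267537 = -0.184100;  D = -0.184100+0.000000i
d^4_{1,0}: k∈[0..3] ⇒ -0.044500 +0.683836 -1.751424 +0.747617 = -0.364471;  D = +0.352362+0.093167i
d^4_{2,0}: k∈[0..2] ⇒ +0.151073 -1.031800 +0.990982 = +0.110255;  D = +0.095846+0.054495i
d^4_{3,0}: k∈[0..1] ⇒ -0.301543 +0.772305 = +0.470762;  D = -0.336165-0.329560i
d^4_{4,0}: single k=0 term ⇒ +0.341236;  D = +0.174512+0.293236i
Y_4^{m'}(θ=0.4354,φ=1.1929) and Σ D·Y over m':
  (+0.1745-0.2932i)·(+0.0008+0.0140i)  (+0.3362-0.3296i)·(-0.0771+0.0360i)  (+0.0958-0.0545i)·(-0.2059-0.1941i)  (-0.3524+0.0932i)·(+0.1839-0.4632i)  (-0.1841+0.0000i)·(+0.2107+0.0000i)  (+0.3524+0.0932i)·(-0.1839-0.4632i)  (+0.0958+0.0545i)·(-0.2059+0.1941i)  (-0.3362-0.3296i)·(+0.0771+0.0360i)  (+0.1745+0.2932i)·(+0.0008-0.0140i)
Y_4^0(R⁻¹ n̂) = -0.162312+0.000000i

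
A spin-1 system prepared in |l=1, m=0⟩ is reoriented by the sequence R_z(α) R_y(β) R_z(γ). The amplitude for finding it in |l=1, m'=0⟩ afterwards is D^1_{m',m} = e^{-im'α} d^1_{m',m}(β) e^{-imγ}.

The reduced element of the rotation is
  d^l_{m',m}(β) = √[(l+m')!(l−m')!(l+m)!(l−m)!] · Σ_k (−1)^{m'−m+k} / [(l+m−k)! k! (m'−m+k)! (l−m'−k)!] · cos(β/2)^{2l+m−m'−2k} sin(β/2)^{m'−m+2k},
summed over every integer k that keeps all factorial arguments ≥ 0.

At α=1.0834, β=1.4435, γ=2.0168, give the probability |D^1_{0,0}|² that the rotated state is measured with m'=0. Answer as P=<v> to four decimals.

First d^1_{0,0}(β=1.4435), then the phase factors e^{-i(0)α} and e^{-i(0)γ}:
c=cos(1.443500/2)=0.750651, s=sin(1.443500/2)=0.660699; N=√[1·1·1·1]=1.000000
k∈{0,1} keeps every argument non-negative
  k=0: (−1)^0·1.0000/(1)·0.7507^2·0.6607^0 = +0.563476
  k=1: (−1)^1·1.0000/(1)·0.7507^0·0.6607^2 = -0.436524
d^1_{0,0}(1.4435) = +0.563476 -0.436524 = +0.126953
|D^1_{0,0}|² = |d^1_{0,0}(β)|² = (+0.126953)² = 0.016117 (the z-rotation phases have unit modulus)

P=0.0161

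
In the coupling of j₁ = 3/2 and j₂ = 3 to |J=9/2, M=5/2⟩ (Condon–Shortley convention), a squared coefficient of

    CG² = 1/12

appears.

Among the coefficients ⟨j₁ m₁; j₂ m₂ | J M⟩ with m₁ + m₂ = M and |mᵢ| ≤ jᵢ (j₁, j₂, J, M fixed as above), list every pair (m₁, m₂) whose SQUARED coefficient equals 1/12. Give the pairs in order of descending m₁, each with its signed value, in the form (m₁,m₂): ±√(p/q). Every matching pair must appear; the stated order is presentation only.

Admissible pairs with m₁+m₂ = M = 5/2: (-1/2,3), (1/2,2), (3/2,1)
  (m₁,m₂)=(3/2,1): CG² = 5/12, CG = +√(5/12)
  (m₁,m₂)=(1/2,2): CG² = 1/2, CG = +√(1/2)
  (m₁,m₂)=(-1/2,3): CG² = 1/12, CG = +√(1/12)   ← matches the target
Pairs with CG² = 1/12: (-1/2,3): +√(1/12)

(-1/2,3): +√(1/12)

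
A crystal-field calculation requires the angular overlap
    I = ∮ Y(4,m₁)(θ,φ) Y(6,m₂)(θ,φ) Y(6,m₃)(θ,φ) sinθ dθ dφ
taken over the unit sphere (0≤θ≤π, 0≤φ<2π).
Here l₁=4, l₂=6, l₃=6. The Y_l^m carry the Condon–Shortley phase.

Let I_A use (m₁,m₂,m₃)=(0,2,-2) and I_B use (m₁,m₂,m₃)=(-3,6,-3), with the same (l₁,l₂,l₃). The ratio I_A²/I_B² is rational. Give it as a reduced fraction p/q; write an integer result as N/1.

11/567

Shared (l₁,l₂,l₃)=(4,6,6): N and (l;000)² cancel in I_A²/I_B².
A: Δ = 4!·4!·8!/17! = 1/15315300; Racah Σ t=0..4: t=0:+1/23224320 t=1:−1/181440 t=2:+1/23040 t=3:−1/25920 t=4:+1/331776 = 11/4644864; ⇒ 3j(4 6 6; 0 2 -2)² = 11/55692, sgn +1
B: Δ = 4!·4!·8!/17! = 1/15315300; Racah Σ t=4..4: t=4:+1/5806080 = 1/5806080; ⇒ 3j(4 6 6; -3 6 -3)² = 9/884, sgn -1
I_A²/I_B² = (11/55692)/(9/884) = 11/567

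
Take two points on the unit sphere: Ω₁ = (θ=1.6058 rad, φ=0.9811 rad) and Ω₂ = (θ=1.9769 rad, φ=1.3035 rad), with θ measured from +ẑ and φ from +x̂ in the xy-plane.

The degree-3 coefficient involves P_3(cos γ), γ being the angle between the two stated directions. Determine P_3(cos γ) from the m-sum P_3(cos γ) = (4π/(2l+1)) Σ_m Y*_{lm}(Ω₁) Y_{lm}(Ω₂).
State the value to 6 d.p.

Summing Y*_{l m}(θ₁,φ₁)·Y_{l m}(θ₂,φ₂) over m ∈ [−3, 3]; prefactor 4π/(2·3+1) = 1.795196:
  term(m=-3) = 0.07646 - 0.11091j   from Y*(Ω₁)=-0.40830 + 0.08204j, Y(Ω₂)=-0.23247 + 0.22493j
  term(m=-2) = 0.00973 - 0.00732j   from Y*(Ω₁)=0.01363 - 0.03302j, Y(Ω₂)=0.29318 + 0.17359j
  term(m=-1) = 0.01986 - 0.00664j   from Y*(Ω₁)=-0.17851 - 0.26679j, Y(Ω₂)=-0.01723 + 0.06292j
  term(m=+0) = 0.01279 + 0.00000j   from Y*(Ω₁)=0.03910 + 0.00000j, Y(Ω₂)=0.32723 + 0.00000j
  term(m=+1) = 0.01986 + 0.00664j   from Y*(Ω₁)=0.17851 - 0.26679j, Y(Ω₂)=0.01723 + 0.06292j
  term(m=+2) = 0.00973 + 0.00732j   from Y*(Ω₁)=0.01363 + 0.03302j, Y(Ω₂)=0.29318 - 0.17359j
  term(m=+3) = 0.07646 + 0.11091j   from Y*(Ω₁)=0.40830 + 0.08204j, Y(Ω₂)=0.23247 + 0.22493j
Σ over m = 0.22491 + 0.00000j; ×(4π/7) → 0.40375 + 0.00000j. Real part: 0.403751

0.403751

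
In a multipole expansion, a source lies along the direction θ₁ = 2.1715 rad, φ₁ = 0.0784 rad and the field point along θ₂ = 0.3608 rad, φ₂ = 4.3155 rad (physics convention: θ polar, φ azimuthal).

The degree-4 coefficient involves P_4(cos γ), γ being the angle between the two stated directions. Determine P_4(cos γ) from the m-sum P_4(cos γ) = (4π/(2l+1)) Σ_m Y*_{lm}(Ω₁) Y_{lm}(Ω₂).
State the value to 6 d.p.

Summing Y*_{l m}(θ₁,φ₁)·Y_{l m}(θ₂,φ₂) over m ∈ [−4, 4]; prefactor 4π/(2·4+1) = 1.396263:
  m=-4: (+0.194947+0.063222i) × (-0.000115+0.006872i) = -0.000457+0.001332i  (running Σ = -0.000457+0.001332i)
  m=-3: (-0.386233-0.092555i) × (+0.047845-0.019117i) = -0.020249+0.002955i  (running Σ = -0.020705+0.004288i)
  m=-2: (+0.278001+0.043951i) × (-0.149887-0.152420i) = -0.034970-0.048961i  (running Σ = -0.055675-0.044673i)
  m=-1: (+0.167937+0.013193i) × (-0.188913+0.450726i) = -0.037672+0.073201i  (running Σ = -0.093347+0.028528i)
  m=0: (-0.318628-0.000000i) × (+0.376448+0.000000i) = -0.119947-0.000000i  (running Σ = -0.213294+0.028528i)
  m=1: (-0.167937+0.013193i) × (+0.188913+0.450726i) = -0.037672-0.073201i  (running Σ = -0.250966-0.044673i)
  m=2: (+0.278001-0.043951i) × (-0.149887+0.152420i) = -0.034970+0.048961i  (running Σ = -0.285936+0.004288i)
  m=3: (+0.386233-0.092555i) × (-0.047845-0.019117i) = -0.020249-0.002955i  (running Σ = -0.306184+0.001332i)
  m=4: (+0.194947-0.063222i) × (-0.000115-0.006872i) = -0.000457-0.001332i  (running Σ = -0.306641-0.000000i)
Total Σ_m = -0.306641-0.000000i. Multiply by 1.396263: -0.428152-0.000000i. P_4(cos γ) = -0.428152

-0.428152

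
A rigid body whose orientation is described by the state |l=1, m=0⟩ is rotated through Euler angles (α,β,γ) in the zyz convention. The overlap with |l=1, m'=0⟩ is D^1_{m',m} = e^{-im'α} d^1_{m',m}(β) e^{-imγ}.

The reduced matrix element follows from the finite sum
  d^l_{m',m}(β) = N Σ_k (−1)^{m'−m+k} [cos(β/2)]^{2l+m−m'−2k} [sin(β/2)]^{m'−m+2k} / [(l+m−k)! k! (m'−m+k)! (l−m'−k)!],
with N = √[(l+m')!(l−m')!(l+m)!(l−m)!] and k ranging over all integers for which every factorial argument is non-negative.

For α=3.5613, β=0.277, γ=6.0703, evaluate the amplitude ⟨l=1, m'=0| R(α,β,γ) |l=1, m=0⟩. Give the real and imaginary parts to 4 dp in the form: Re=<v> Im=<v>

Re=0.9619 Im=0.0000

Split into d^1_{0,0}(β=0.2770) × two z-phases.
With c≡cos(β/2)=0.990424 and s≡sin(β/2)=0.138058, N=[1·1·1·1]^{1/2}=1.000000
The bounds max(0,m−m')=0 and min(l+m,l−m')=1 give 2 terms
  k=0: (−1)^0·1.0000/(1)·0.9904^2·0.1381^0 = +0.980940
  k=1: (−1)^1·1.0000/(1)·0.9904^0·0.1381^2 = -0.019060
d^1_{0,0}(0.2770) = +0.980940 -0.019060 = +0.961880
Attach z-rotation phases: D = e^{-i(0)(3.5613)}·(+0.961880)·e^{-i(0)(6.0703)} = +0.961880+0.000000i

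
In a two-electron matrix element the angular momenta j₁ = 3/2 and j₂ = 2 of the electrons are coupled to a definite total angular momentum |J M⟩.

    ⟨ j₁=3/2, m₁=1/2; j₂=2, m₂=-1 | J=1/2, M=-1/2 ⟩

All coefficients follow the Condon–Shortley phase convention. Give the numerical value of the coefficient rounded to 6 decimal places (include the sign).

triangle: 3!×0!×1!/5! = 6/120
(j±m)!: 2!×1!×1!×3!×0!×1! = 12
prefactor² = (2J+1)×Δ×N² = 6/5
  k=1: −1/(1!×2!×0!×0!×0!×1!) = -1/2
Σ = -1/2  ⇒  CG² = 6/5×(-1/2)² = 3/10
CG = −√(3/10) = -0.547723

−√(3/10) = -0.547723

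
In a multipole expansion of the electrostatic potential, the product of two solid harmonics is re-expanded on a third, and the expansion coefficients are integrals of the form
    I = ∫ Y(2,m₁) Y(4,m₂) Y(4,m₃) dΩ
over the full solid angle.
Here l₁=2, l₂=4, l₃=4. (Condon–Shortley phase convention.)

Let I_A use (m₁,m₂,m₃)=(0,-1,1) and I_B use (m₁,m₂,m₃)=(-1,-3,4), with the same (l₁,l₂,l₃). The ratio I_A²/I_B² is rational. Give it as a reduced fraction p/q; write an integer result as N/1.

Same 2,4,4: normalisation and zero-m 3j drop out of the ratio.
A: Δ: 2! 2! 6! / 11! → 1/13860; sum: t=0:+1/144 t=1:−1/48 t=2:+1/480 = -17/1440; 3j²(2 4 4; 0 -1 1) = Δ·Π!·Σ² = 289/13860  (sign +1)
B: Δ: 2! 2! 6! / 11! → 1/13860; sum: t=1:−1/1440 = -1/1440; 3j²(2 4 4; -1 -3 4) = Δ·Π!·Σ² = 7/165  (sign -1)
I_A²/I_B² = (289/13860)/(7/165) = 289/588

289/588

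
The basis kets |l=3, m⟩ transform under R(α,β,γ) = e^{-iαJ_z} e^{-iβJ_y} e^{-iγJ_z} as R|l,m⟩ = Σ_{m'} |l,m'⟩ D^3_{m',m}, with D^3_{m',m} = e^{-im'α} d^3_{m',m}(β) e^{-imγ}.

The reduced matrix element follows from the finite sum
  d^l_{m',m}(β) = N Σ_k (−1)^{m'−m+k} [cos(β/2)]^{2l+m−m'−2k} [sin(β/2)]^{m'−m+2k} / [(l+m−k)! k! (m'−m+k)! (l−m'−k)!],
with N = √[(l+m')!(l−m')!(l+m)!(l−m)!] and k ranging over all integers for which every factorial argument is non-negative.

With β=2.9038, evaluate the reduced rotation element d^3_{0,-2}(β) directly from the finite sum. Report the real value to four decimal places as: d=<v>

d^3_{0,-2}(β=2.9038) via the finite sum:
Half-angle: c=0.118616, s=0.992940. N=√(6·6·1·120)=65.726707
The bounds max(0,m−m')=0 and min(l+m,l−m')=1 give 2 terms
  k=0: (−1)^2·65.7267/(12)·0.1186^4·0.9929^2 = +0.001069
  k=1: (−1)^3·65.7267/(12)·0.1186^2·0.9929^4 = -0.074910
d^3_{0,-2}(2.9038) = +0.001069 -0.074910 = -0.073841

d=-0.0738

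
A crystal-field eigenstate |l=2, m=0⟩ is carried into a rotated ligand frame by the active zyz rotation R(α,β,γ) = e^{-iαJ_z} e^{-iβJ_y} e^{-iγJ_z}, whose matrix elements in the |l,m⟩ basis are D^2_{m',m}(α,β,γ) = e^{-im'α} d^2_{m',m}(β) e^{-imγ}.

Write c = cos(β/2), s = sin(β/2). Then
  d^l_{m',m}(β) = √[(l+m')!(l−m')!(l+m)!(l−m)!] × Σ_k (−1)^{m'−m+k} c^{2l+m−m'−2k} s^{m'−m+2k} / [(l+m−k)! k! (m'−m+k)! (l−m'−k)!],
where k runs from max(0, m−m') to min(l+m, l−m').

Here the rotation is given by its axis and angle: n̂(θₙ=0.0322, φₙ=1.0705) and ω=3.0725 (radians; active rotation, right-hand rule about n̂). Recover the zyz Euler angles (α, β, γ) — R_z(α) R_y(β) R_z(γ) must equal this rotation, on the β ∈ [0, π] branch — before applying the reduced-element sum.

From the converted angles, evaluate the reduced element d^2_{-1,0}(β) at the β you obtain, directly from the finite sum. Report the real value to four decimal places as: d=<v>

d=0.0786

Axis–angle → zyz. n̂ = (sinθₙcosφₙ, sinθₙsinφₙ, cosθₙ) = (+0.015443, +0.028249, +0.999482), ω = 3.0725.
R = I cosω + sinω [n̂]ₓ + (1−cosω) n̂n̂ᵀ gives
  R = [-0.997138, -0.068130, +0.032784; +0.069873, -0.996020, +0.055335; +0.028883, +0.057467, +0.997930]
β = atan2(√(R₁₃²+R₂₃²), R₃₃) = 0.064362; α = atan2(R₂₃, R₁₃) mod 2π = 1.035936; γ = atan2(R₃₂, −R₃₁) mod 2π = 2.036528
d^2_{-1,0}(β=0.0644) via the finite sum:
With c≡cos(β/2)=0.999482 and s≡sin(β/2)=0.032175, N=[1·6·2·2]^{1/2}=4.898979
k: max(0,(0)−(-1))=1 … min(2+(0),2−(-1))=2
  k=1: (−1)^0·4.8990/(2)·0.9995^3·0.0322^1 = +0.078691
  k=2: (−1)^1·4.8990/(2)·0.9995^1·0.0322^3 = -0.000082
d^2_{-1,0}(0.0644) = +0.078691 -0.000082 = +0.078609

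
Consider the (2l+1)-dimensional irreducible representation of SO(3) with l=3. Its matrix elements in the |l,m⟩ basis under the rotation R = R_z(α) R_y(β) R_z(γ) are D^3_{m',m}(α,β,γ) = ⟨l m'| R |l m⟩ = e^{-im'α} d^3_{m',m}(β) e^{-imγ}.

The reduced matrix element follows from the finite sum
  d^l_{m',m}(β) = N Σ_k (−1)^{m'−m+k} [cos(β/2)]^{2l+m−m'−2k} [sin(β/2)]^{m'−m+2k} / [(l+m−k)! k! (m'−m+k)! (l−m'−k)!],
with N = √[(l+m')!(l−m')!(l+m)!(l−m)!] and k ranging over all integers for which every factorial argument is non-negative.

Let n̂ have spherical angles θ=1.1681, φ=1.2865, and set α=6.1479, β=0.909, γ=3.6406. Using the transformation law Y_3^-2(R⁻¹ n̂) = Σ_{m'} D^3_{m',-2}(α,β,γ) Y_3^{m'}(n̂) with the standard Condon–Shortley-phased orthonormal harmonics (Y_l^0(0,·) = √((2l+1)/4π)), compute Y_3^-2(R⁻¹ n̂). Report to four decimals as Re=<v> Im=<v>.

Re=-0.2727 Im=-0.1535

Need the full column D^3_{m',-2} for m'=−3..3 at α=6.1479, β=0.9090, γ=3.6406.
cos(β/2)=0.898481, sin(β/2)=0.439013
d^3_{-3,-2}: single k=1 term ⇒ +0.629646;  D = +0.522441+0.351439i
d^3_{-2,-2}: k∈[0..1] ⇒ +0.526081 -0.628000 = -0.101920;  D = -0.076121-0.067773i
d^3_{-1,-2}: k∈[0..1] ⇒ -0.812870 +0.388140 = -0.424730;  D = -0.276230-0.322633i
d^3_{0,-2}: k∈[0..1] ⇒ +0.687940 -0.164243 = +0.523697;  D = +0.283829+0.440113i
d^3_{1,-2}: k∈[0..1] ⇒ -0.388140 +0.046334 = -0.341807;  D = -0.144814-0.309614i
d^3_{2,-2}: k∈[0..1] ⇒ +0.149933 -0.007159 = +0.142774;  D = +0.042494+0.136303i
d^3_{3,-2}: single k=0 term ⇒ -0.035890;  D = -0.005963-0.035391i
Y_3^{m'}(θ=1.1681,φ=1.2865) and Σ D·Y over m':
  (+0.5224+0.3514i)·(-0.2447+0.2137i)  (-0.0761-0.0678i)·(-0.2857-0.1825i)  (-0.2762-0.3226i)·(-0.0194+0.0662i)  (+0.2838+0.4401i)·(-0.3264+0.0000i)  (-0.1448-0.3096i)·(+0.0194+0.0662i)  (+0.0425+0.1363i)·(-0.2857+0.1825i)  (-0.0060-0.0354i)·(+0.2447+0.2137i)
Y_3^-2(R⁻¹ n̂) = -0.272728-0.153506i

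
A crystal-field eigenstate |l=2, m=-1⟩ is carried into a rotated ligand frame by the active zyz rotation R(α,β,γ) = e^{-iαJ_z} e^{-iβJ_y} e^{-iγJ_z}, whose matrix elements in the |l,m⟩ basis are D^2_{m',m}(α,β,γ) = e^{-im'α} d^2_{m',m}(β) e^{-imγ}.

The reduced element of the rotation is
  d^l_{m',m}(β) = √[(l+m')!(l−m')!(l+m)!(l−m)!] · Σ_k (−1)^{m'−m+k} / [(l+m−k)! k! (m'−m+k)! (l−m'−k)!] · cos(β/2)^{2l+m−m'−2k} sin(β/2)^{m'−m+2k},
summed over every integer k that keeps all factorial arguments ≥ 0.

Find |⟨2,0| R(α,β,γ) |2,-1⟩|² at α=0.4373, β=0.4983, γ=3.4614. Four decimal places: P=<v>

P=0.2644

Split into d^2_{0,-1}(β=0.4983) × two z-phases.
c=cos(0.498300/2)=0.969122, s=sin(0.498300/2)=0.246580; N=√[2·2·1·6]=4.898979
Admissible k: 0..1 (factorial args all ≥0)
  k=0: (−1)^1·4.8990/(2)·0.9691^3·0.2466^1 = -0.549756
  k=1: (−1)^2·4.8990/(2)·0.9691^1·0.2466^3 = +0.035590
d^2_{0,-1}(0.4983) = -0.549756 +0.035590 = -0.514166
|D^2_{0,-1}|² = |d^2_{0,-1}(β)|² = (-0.514166)² = 0.264366 (the z-rotation phases have unit modulus)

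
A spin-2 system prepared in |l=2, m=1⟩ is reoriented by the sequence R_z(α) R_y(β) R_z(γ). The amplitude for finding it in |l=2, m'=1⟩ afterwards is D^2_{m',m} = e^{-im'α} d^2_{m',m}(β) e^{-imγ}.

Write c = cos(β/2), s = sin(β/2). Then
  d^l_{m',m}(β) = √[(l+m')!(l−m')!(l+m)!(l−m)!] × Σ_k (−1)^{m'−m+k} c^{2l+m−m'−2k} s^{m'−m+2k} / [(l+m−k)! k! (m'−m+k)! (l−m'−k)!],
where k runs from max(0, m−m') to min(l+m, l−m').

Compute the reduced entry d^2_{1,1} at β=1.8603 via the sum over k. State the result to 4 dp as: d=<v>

d=-0.5612

d^2_{1,1}(β=1.8603) via the finite sum:
c=cos(1.860300/2)=0.597714, s=sin(1.860300/2)=0.801710; N=√[6·1·6·1]=6.000000
k: max(0,(1)−(1))=0 … min(2+(1),2−(1))=1
  k=0: (−1)^0·6.0000/(6)·0.5977^4·0.8017^0 = +0.127636
  k=1: (−1)^1·6.0000/(2)·0.5977^2·0.8017^2 = -0.688877
d^2_{1,1}(1.8603) = +0.127636 -0.688877 = -0.561241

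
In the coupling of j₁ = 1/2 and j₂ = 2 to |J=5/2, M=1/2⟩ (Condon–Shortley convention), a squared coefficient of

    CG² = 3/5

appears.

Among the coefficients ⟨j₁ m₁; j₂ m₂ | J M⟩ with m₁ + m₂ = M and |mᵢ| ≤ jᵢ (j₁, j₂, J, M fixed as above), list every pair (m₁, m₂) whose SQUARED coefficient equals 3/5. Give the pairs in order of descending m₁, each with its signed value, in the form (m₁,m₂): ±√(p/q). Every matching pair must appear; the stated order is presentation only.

Admissible pairs with m₁+m₂ = M = 1/2: (-1/2,1), (1/2,0)
  (m₁,m₂)=(1/2,0): CG² = 3/5, CG = +√(3/5)   ← matches the target
  (m₁,m₂)=(-1/2,1): CG² = 2/5, CG = +√(2/5)
Pairs with CG² = 3/5: (1/2,0): +√(3/5)

(1/2,0): +√(3/5)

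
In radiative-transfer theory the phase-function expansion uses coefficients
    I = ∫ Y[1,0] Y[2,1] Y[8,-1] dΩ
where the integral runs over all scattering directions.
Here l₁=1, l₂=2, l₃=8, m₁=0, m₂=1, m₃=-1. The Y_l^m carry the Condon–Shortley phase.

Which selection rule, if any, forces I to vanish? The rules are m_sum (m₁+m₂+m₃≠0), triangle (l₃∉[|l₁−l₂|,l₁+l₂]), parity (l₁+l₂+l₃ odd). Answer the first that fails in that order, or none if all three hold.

azimuthal sum: 0 + 1 − 1 = 0  ✓
l₃ must lie in [1,3]; have l₃=8  ✗
L = 1 + 2 + 8 = 11 (odd)

triangle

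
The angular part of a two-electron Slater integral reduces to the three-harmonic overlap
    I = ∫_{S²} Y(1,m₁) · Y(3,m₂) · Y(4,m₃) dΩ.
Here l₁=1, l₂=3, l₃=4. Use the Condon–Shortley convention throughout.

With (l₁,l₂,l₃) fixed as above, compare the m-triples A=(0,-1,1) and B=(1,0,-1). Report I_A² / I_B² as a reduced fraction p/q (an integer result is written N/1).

3/2

Shared (l₁,l₂,l₃)=(1,3,4): N and (l;000)² cancel in I_A²/I_B².
A: Δ = 0!·2!·6!/9! = 1/252; Racah Σ t=0..0: t=0:+1/48 = 1/48; ⇒ 3j(1 3 4; 0 -1 1)² = 5/84, sgn -1
B: Δ = 0!·2!·6!/9! = 1/252; Racah Σ t=0..0: t=0:+1/72 = 1/72; ⇒ 3j(1 3 4; 1 0 -1)² = 5/126, sgn -1
I_A²/I_B² = (5/84)/(5/126) = 3/2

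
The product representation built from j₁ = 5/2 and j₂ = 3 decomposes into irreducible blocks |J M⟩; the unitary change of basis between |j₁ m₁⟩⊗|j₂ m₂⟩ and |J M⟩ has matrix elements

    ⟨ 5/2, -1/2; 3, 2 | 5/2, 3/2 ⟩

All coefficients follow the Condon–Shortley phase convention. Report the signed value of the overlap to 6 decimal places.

√[6·3!2!3!/9! · 2!3!5!1!4!1!] = √(288/7)
  +(−1)^2/∏(2,1,1,3,1,0)! = 1/12  (running 1/12)
  +(−1)^3/∏(3,0,0,2,2,1)! = -1/24  (running 1/24)
⟨..|..⟩ = √(288/7)·(1/24) = +0.267261

+0.267261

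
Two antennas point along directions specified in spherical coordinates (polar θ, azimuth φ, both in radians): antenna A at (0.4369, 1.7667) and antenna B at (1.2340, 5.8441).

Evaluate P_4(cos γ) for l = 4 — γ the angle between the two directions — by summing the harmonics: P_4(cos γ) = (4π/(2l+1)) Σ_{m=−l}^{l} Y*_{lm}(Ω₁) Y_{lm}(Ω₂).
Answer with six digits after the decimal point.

Addition theorem: P_4(cos γ) = (4π/9) Σ_m Y*_{lm}(Ω₁) Y_{lm}(Ω₂), m = −4…4:
  [-4]  conj(Y_{4,-4})(Ω₁) = +0.010049+0.010013i ; Y_{4,-4}(Ω₂) = -0.064782+0.345128i ; Δ = -0.004107+0.002819i
  [-3]  conj(Y_{4,-3})(Ω₁) = +0.047638-0.071501i ; Y_{4,-3}(Ω₂) = +0.087230+0.336643i ; Δ = +0.028226+0.009800i
  [-2]  conj(Y_{4,-2})(Ω₁) = -0.262753-0.108561i ; Y_{4,-2}(Ω₂) = -0.044822-0.054018i ; Δ = +0.005913+0.019059i
  [-1]  conj(Y_{4,-1})(Ω₁) = -0.096973+0.488657i ; Y_{4,-1}(Ω₂) = -0.298577-0.140231i ; Δ = +0.097479-0.132303i
  [+0]  conj(Y_{4,0})(Ω₁) = +0.207372-0.000000i ; Y_{4,0}(Ω₂) = +0.014937+0.000000i ; Δ = +0.003098+0.000000i
  [+1]  conj(Y_{4,1})(Ω₁) = +0.096973+0.488657i ; Y_{4,1}(Ω₂) = +0.298577-0.140231i ; Δ = +0.097479+0.132303i
  [+2]  conj(Y_{4,2})(Ω₁) = -0.262753+0.108561i ; Y_{4,2}(Ω₂) = -0.044822+0.054018i ; Δ = +0.005913-0.019059i
  [+3]  conj(Y_{4,3})(Ω₁) = -0.047638-0.071501i ; Y_{4,3}(Ω₂) = -0.087230+0.336643i ; Δ = +0.028226-0.009800i
  [+4]  conj(Y_{4,4})(Ω₁) = +0.010049-0.010013i ; Y_{4,4}(Ω₂) = -0.064782-0.345128i ; Δ = -0.004107-0.002819i
Total Σ_m = +0.258119-0.000000i. Multiply by 1.396263: +0.360402-0.000000i. P_4(cos γ) = 0.360402

0.360402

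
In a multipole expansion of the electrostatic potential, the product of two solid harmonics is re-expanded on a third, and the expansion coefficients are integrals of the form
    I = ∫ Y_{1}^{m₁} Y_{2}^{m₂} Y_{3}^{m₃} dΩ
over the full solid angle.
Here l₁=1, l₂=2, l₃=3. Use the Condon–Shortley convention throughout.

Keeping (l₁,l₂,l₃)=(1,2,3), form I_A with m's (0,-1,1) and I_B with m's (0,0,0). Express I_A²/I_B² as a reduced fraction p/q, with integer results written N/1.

l's match ⇒ only the (l;m) 3-j factors differ between A and B.
A: triangle coeff Δ(1,2,3) = 1/105; Σ_t [0,0]: t=0:+1/6 = 1/6; (3j)²=8/105 [(1 2 3; 0 -1 1)], sign=+1
B: triangle coeff Δ(1,2,3) = 1/105; Σ_t [0,0]: t=0:+1/4 = 1/4; (3j)²=3/35 [(1 2 3; 0 0 0)], sign=-1
I_A²/I_B² = (8/105)/(3/35) = 8/9

8/9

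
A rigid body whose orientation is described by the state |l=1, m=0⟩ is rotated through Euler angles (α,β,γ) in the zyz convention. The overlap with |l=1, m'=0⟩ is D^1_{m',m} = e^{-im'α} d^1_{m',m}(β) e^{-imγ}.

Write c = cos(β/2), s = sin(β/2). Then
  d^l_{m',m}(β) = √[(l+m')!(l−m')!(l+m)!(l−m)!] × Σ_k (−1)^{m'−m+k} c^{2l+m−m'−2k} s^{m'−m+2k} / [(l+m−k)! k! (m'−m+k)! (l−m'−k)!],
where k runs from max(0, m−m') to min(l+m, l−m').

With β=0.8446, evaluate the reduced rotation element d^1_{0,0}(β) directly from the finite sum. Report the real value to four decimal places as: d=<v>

d=0.6640

d^1_{0,0}(β=0.8446) via the finite sum:
With c≡cos(β/2)=0.912149 and s≡sin(β/2)=0.409859, N=[1·1·1·1]^{1/2}=1.000000
Admissible k: 0..1 (factorial args all ≥0)
  k=0: (−1)^0·1.0000/(1)·0.9121^2·0.4099^0 = +0.832015
  k=1: (−1)^1·1.0000/(1)·0.9121^0·0.4099^2 = -0.167985
d^1_{0,0}(0.8446) = +0.832015 -0.167985 = +0.664030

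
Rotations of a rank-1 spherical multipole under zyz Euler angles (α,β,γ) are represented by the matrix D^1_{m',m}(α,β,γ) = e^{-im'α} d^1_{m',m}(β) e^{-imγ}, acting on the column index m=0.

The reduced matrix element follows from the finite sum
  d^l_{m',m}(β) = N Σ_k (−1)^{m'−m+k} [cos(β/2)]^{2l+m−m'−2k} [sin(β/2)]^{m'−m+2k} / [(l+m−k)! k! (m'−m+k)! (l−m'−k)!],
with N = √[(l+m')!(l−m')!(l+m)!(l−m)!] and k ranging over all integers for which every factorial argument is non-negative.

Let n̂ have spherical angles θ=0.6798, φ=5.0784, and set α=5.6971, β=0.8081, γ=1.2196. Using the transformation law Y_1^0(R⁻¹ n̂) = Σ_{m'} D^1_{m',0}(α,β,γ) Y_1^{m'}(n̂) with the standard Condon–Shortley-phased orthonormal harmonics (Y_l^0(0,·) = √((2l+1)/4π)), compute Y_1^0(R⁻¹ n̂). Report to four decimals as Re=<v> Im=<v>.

Re=0.4434 Im=0.0000

Need the full column D^1_{m',0} for m'=−1..1 at α=5.6971, β=0.8081, γ=1.2196.
cos(β/2)=0.919476, sin(β/2)=0.393145
d^1_{-1,0}: single k=1 term ⇒ +0.511221;  D = +0.425905-0.282758i
d^1_{0,0}: k∈[0..1] ⇒ +0.845437 -0.154563 = +0.690873;  D = +0.690873+0.000000i
d^1_{1,0}: single k=0 term ⇒ -0.511221;  D = -0.425905-0.282758i
Y_1^{m'}(θ=0.6798,φ=5.0784) and Σ D·Y over m':
  (+0.4259-0.2828i)·(+0.0777+0.2028i)  (+0.6909+0.0000i)·(+0.3800+0.0000i)  (-0.4259-0.2828i)·(-0.0777+0.2028i)
Y_1^0(R⁻¹ n̂) = +0.443423+0.000000i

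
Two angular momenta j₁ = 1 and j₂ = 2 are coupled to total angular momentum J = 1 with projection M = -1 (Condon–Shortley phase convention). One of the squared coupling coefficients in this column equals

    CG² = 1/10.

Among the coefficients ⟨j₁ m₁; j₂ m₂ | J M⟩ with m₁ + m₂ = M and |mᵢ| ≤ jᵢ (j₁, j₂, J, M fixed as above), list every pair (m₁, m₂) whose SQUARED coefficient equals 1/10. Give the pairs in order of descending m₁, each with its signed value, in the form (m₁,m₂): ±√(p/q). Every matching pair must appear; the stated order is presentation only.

Admissible pairs with m₁+m₂ = M = -1: (-1,0), (0,-1), (1,-2)
  (m₁,m₂)=(1,-2): CG² = 3/5, CG = +√(3/5)
  (m₁,m₂)=(0,-1): CG² = 3/10, CG = −√(3/10)
  (m₁,m₂)=(-1,0): CG² = 1/10, CG = +√(1/10)   ← matches the target
Pairs with CG² = 1/10: (-1,0): +√(1/10)

(-1,0): +√(1/10)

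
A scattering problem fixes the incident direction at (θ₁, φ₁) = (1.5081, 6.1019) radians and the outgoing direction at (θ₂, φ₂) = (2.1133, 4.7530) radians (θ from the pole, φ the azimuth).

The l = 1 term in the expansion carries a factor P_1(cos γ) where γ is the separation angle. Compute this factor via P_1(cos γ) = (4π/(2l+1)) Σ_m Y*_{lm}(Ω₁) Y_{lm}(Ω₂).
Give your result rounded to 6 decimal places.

Addition theorem: P_1(cos γ) = (4π/3) Σ_m Y*_{lm}(Ω₁) Y_{lm}(Ω₂), m = −1…1:
  m=-1: Y*=+0.339165-0.062168i  Y=+0.012013+0.295644i  product +0.022454+0.099525i
  m=+0: Y*=+0.030614-0.000000i  Y=-0.252257+0.000000i  product -0.007722+0.000000i
  m=+1: Y*=-0.339165-0.062168i  Y=-0.012013+0.295644i  product +0.022454-0.099525i
Accumulated sum +0.037186+0.000000i; after 4π/(2l+1) scaling, +0.155762+0.000000i ⇒ P_1 = 0.155762

0.155762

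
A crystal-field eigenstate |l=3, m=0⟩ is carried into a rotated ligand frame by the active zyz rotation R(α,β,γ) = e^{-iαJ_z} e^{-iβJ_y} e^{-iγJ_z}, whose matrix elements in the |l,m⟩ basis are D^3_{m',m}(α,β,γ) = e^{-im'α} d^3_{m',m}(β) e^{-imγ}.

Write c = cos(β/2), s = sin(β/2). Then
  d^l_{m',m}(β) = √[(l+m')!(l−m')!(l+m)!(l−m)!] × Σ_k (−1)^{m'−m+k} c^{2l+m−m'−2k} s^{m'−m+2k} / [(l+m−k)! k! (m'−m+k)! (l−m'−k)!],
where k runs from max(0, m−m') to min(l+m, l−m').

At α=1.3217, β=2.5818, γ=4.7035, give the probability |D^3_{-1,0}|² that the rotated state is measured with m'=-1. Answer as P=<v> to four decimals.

P=0.3547

Split into d^3_{-1,0}(β=2.5818) × two z-phases.
With c≡cos(β/2)=0.276256 and s≡sin(β/2)=0.961084, N=[2·24·6·6]^{1/2}=41.569219
k: max(0,(0)−(-1))=1 … min(3+(0),3−(-1))=3
  k=1: (−1)^0·41.5692/(12)·0.2763^5·0.9611^1 = +0.005357
  k=2: (−1)^1·41.5692/(4)·0.2763^3·0.9611^3 = -0.194505
  k=3: (−1)^2·41.5692/(12)·0.2763^1·0.9611^5 = +0.784710
d^3_{-1,0}(2.5818) = +0.005357 -0.194505 +0.784710 = +0.595562
|D^3_{-1,0}|² = |d^3_{-1,0}(β)|² = (+0.595562)² = 0.354694 (the z-rotation phases have unit modulus)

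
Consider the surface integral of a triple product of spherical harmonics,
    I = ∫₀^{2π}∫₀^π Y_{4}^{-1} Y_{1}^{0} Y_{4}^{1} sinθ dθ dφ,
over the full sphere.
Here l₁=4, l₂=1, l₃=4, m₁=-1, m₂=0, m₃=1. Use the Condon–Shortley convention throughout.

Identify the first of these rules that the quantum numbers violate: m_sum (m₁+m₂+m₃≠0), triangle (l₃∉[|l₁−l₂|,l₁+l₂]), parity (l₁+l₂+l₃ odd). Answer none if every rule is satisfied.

parity

Σmᵢ = 0  ✓
l₃∈[|l₁−l₂|,l₁+l₂]=[3,5], have l₃=4  ✓
Σlᵢ = 9 ⇒ odd  ✗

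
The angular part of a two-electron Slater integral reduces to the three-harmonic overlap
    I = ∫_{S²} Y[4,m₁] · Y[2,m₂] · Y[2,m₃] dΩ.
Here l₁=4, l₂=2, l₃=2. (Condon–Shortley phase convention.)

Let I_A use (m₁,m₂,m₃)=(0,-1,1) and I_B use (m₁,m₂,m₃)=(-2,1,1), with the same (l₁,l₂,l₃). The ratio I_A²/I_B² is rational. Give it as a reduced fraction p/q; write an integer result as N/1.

Same 4,2,2: normalisation and zero-m 3j drop out of the ratio.
A: Δ: 4! 4! 0! / 9! → 1/630; sum: t=1:−1/36 = -1/36; 3j²(4 2 2; 0 -1 1) = Δ·Π!·Σ² = 8/315  (sign +1)
B: Δ: 4! 4! 0! / 9! → 1/630; sum: t=3:−1/36 = -1/36; 3j²(4 2 2; -2 1 1) = Δ·Π!·Σ² = 4/63  (sign +1)
I_A²/I_B² = (8/315)/(4/63) = 2/5

2/5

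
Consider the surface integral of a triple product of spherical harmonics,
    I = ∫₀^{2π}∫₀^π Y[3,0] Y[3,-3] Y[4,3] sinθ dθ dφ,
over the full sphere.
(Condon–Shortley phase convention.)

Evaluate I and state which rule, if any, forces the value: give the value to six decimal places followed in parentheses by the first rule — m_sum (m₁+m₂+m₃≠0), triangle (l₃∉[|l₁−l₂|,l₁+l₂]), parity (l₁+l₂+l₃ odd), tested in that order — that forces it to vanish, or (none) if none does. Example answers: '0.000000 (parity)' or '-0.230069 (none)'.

0.203551 (none)

Checks pass: Σm=0; 10 even; l₃=4∈[0,6].
(2·3+1)(2·3+1)(2·4+1) = 441
Δ: 2! 4! 4! / 11! → 1/34650
sum: t=0:+1/72 t=1:−1/16 t=2:+1/72 = -5/144
3j²(3 3 4; 0 0 0) = Δ·Π!·Σ² = 2/77  (sign -1)
sum: t=0:+1/288 = 1/288
3j²(3 3 4; 0 -3 3) = Δ·Π!·Σ² = 1/22  (sign -1)
combine: 4πI² = 441·2/77·1/22 = 63/121
take √, sign +1: I = 0.20355073
No selection rule forces the value: the integral is nonzero (none).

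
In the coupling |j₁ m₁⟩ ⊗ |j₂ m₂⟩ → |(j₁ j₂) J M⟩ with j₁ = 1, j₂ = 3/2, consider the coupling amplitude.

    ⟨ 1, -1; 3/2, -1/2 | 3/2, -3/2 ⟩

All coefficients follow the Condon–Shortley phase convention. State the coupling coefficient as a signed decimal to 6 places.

-0.632456

√[4·1!1!2!/5! · 0!2!1!2!0!3!] = √(8/5)
  +(−1)^1/∏(1,0,1,0,0,2)! = -1/2  (running -1/2)
⟨..|..⟩ = √(8/5)·(-1/2) = -0.632456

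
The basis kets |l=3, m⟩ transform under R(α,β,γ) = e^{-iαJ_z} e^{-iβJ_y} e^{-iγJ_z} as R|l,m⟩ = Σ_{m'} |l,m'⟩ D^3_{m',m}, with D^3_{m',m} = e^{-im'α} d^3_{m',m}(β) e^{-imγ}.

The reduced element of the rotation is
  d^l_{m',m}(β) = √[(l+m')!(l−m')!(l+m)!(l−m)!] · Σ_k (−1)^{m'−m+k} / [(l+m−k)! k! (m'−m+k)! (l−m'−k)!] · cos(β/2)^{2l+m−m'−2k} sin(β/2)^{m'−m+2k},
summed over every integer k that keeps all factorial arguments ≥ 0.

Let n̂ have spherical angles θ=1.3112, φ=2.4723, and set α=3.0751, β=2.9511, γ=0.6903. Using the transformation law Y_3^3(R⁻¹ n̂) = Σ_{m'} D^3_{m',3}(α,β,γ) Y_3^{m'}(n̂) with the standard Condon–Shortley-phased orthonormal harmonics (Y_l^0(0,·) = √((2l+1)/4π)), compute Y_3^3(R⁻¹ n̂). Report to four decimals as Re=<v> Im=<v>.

Need the full column D^3_{m',3} for m'=−3..3 at α=3.0751, β=2.9511, γ=0.6903.
cos(β/2)=0.095102, sin(β/2)=0.995467
d^3_{-3,3}: single k=6 term ⇒ +0.973111;  D = +0.626584+0.744539i
d^3_{-2,3}: single k=5 term ⇒ +0.227721;  D = -0.134728-0.183589i
d^3_{-1,3}: single k=4 term ⇒ +0.034398;  D = +0.018464+0.029023i
d^3_{0,3}: single k=3 term ⇒ +0.003795;  D = -0.001820-0.003330i
d^3_{1,3}: single k=2 term ⇒ +0.000314;  D = +0.000132+0.000285i
d^3_{2,3}: single k=1 term ⇒ +0.000019;  D = -0.000007-0.000018i
d^3_{3,3}: single k=0 term ⇒ +0.000001;  D = +0.000000+0.000001i
Y_3^{m'}(θ=1.3112,φ=2.4723) and Σ D·Y over m':
  (+0.6266+0.7445i)·(+0.1594-0.3413i)  (-0.1347-0.1836i)·(+0.0564+0.2385i)  (+0.0185+0.0290i)·(+0.1643+0.1299i)  (-0.0018-0.0033i)·(-0.2558+0.0000i)  (+0.0001+0.0003i)·(-0.1643+0.1299i)  (-0.0000-0.0000i)·(+0.0564-0.2385i)  (+0.0000+0.0000i)·(-0.1594-0.3413i)
Y_3^3(R⁻¹ n̂) = +0.389837-0.129610i

Re=0.3898 Im=-0.1296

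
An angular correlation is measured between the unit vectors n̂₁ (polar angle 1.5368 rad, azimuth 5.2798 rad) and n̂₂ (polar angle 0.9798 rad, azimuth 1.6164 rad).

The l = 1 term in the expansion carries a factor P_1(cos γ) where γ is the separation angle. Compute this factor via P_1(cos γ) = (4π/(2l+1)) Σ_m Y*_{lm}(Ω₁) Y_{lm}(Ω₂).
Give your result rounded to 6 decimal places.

Expand P_1 via completeness: Σ_{m} conj(Y_{1,m}) at Ω₁ times Y_{1,m} at Ω₂ —
  m=-1: (+0.185579-0.291185i) × (-0.013079-0.286595i) = -0.085879-0.049378i  (running Σ = -0.085879-0.049378i)
  m=0: (+0.016607-0.000000i) × (+0.272244+0.000000i) = +0.004521+0.000000i  (running Σ = -0.081358-0.049378i)
  m=1: (-0.185579-0.291185i) × (+0.013079-0.286595i) = -0.085879+0.049378i  (running Σ = -0.167238+0.000000i)
Accumulated sum -0.167238+0.000000i; after 4π/(2l+1) scaling, -0.700523+0.000000i ⇒ P_1 = -0.700523

-0.700523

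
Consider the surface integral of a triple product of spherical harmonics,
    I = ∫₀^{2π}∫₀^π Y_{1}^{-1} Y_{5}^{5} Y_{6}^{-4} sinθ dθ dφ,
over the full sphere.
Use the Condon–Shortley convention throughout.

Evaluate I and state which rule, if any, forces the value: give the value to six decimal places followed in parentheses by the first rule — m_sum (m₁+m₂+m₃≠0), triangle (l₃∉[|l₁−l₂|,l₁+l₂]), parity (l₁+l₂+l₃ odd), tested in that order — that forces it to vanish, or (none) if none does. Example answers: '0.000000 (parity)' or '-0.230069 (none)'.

Checks pass: Σm=0; 12 even; l₃=6∈[4,6].
(2·1+1)(2·5+1)(2·6+1) = 429
Δ: 0! 2! 10! / 13! → 1/858
sum: t=0:+1/14400 = 1/14400
3j²(1 5 6; 0 0 0) = Δ·Π!·Σ² = 6/143  (sign +1)
sum: t=0:+1/7257600 = 1/7257600
3j²(1 5 6; -1 5 -4) = Δ·Π!·Σ² = 1/858  (sign +1)
combine: 4πI² = 429·6/143·1/858 = 3/143
take √, sign +1: I = 0.04085899
No selection rule forces the value: the integral is nonzero (none).

0.040859 (none)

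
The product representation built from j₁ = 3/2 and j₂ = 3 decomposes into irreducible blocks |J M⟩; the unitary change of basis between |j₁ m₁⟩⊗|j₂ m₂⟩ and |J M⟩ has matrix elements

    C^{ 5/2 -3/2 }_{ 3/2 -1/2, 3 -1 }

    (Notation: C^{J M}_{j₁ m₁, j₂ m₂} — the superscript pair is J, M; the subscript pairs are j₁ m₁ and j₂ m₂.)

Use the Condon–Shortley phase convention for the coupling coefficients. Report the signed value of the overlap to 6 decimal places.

−√(7/20) ≈ -0.591608

j₁+j₂−J=2  J+j₁−j₂=1  J−j₁+j₂=4  j₁+j₂+J+1=8
(j₁±m₁, j₂±m₂, J±M) = (1,2,2,4,1,4)
P² = 576/35
sum k=1..2:
  [1] −1/6 = -1/6
  [2] +1/48 = 1/48
S = -7/48
C² = P²·S² = 7/20 ; C = -0.591608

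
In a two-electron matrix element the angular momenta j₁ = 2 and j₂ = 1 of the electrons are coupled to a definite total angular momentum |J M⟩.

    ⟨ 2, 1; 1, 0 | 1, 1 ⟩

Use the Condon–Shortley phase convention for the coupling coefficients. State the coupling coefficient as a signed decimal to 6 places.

j₁+j₂−J=2  J+j₁−j₂=2  J−j₁+j₂=0  j₁+j₂+J+1=5
(j₁±m₁, j₂±m₂, J±M) = (3,1,1,1,2,0)
P² = 6/5
sum k=1..1:
  [1] −1/2 = -1/2
S = -1/2
C² = P²·S² = 3/10 ; C = -0.547723

−√(3/10) ≈ -0.547723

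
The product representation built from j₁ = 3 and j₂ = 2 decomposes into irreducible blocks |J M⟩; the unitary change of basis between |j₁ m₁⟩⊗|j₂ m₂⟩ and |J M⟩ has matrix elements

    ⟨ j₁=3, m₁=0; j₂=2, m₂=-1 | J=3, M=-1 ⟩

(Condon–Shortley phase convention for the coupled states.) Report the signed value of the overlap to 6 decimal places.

j₁+j₂−J=2  J+j₁−j₂=4  J−j₁+j₂=2  j₁+j₂+J+1=9
(j₁±m₁, j₂±m₂, J±M) = (3,3,1,3,2,4)
P² = 96/5
sum k=0..1:
  [0] +1/12 = 1/12
  [1] −1/8 = -1/8
S = -1/24
C² = P²·S² = 1/30 ; C = -0.182574

−√(1/30) ≈ -0.182574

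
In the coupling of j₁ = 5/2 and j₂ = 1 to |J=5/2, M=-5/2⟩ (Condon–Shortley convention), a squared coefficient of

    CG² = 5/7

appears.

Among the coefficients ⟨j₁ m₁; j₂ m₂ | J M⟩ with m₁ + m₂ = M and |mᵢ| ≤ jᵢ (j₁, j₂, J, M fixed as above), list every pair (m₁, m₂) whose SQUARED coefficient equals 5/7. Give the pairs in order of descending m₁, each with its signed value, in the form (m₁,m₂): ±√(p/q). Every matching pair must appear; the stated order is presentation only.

Admissible pairs with m₁+m₂ = M = -5/2: (-5/2,0), (-3/2,-1)
  (m₁,m₂)=(-3/2,-1): CG² = 2/7, CG = +√(2/7)
  (m₁,m₂)=(-5/2,0): CG² = 5/7, CG = −√(5/7)   ← matches the target
Pairs with CG² = 5/7: (-5/2,0): −√(5/7)

(-5/2,0): −√(5/7)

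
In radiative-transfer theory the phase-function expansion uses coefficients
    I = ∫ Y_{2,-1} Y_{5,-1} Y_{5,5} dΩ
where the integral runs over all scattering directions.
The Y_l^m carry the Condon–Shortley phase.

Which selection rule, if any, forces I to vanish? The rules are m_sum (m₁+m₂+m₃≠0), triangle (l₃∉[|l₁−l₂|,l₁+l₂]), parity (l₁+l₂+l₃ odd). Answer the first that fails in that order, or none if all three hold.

m₁+m₂+m₃ = -1 − 1 + 5 = 3  ✗
triangle: |2−5|=3 ≤ l₃=5 ≤ 2+5=7
parity: l₁+l₂+l₃ = 12 is even

m_sum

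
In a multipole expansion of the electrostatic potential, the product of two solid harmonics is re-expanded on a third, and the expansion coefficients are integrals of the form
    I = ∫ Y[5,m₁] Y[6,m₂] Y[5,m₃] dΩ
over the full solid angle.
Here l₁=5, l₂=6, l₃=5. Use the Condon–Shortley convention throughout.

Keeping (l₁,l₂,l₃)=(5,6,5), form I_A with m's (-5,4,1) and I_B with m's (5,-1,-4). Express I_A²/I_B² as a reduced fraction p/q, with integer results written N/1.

l's match ⇒ only the (l;m) 3-j factors differ between A and B.
A: triangle coeff Δ(5,6,5) = 1/28588560; Σ_t [6,6]: t=6:+1/829440 = 1/829440; (3j)²=225/9724 [(5 6 5; -5 4 1)], sign=+1
B: triangle coeff Δ(5,6,5) = 1/28588560; Σ_t [0,0]: t=0:+1/2073600 = 1/2073600; (3j)²=63/9724 [(5 6 5; 5 -1 -4)], sign=-1
I_A²/I_B² = (225/9724)/(63/9724) = 25/7

25/7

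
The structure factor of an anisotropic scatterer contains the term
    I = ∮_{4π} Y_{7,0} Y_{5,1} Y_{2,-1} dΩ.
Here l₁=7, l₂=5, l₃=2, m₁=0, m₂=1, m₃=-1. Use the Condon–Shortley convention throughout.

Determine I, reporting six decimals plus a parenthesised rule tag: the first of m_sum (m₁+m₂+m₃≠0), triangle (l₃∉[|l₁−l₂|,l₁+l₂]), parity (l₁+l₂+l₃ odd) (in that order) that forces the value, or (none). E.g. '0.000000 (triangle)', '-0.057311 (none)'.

0.177378 (none)

Rules hold: Σm=0, L=14 even, 2≤2≤12.
N = 15·11·5 = 825
Δ = 10!·4!·0!/15! = 1/15015
Racah Σ t=5..5: t=5:−1/57600 = -1/57600
⇒ 3j(7 5 2; 0 0 0)² = 21/715, sgn -1
Racah Σ t=6..6: t=6:+1/103680 = 1/103680
⇒ 3j(7 5 2; 0 1 -1)² = 7/429, sgn -1
4πI² = N·(3j₀)²·(3jₘ)² = 735/1859
I = +1·√(0.395374/4π) = 0.17737771
No selection rule forces the value: the integral is nonzero (none).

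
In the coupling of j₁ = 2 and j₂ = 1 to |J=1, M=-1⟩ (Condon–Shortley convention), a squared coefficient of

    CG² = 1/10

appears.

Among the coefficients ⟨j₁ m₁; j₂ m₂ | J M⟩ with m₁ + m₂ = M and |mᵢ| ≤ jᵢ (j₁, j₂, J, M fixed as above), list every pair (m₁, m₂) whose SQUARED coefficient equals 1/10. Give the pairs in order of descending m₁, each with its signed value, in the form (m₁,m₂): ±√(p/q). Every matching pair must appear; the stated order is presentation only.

(0,-1): +√(1/10)

Admissible pairs with m₁+m₂ = M = -1: (-2,1), (-1,0), (0,-1)
  (m₁,m₂)=(0,-1): CG² = 1/10, CG = +√(1/10)   ← matches the target
  (m₁,m₂)=(-1,0): CG² = 3/10, CG = −√(3/10)
  (m₁,m₂)=(-2,1): CG² = 3/5, CG = +√(3/5)
Pairs with CG² = 1/10: (0,-1): +√(1/10)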